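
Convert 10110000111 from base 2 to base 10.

Sum of powers of 2 for each 1-bit:
2^0 + 2^1 + 2^2 + 2^7 + 2^8 + 2^10
= 1 + 2 + 4 + 128 + 256 + 1024
= 1415



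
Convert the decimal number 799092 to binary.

Using repeated division by 2:
799092 ÷ 2 = 399546 remainder 0
399546 ÷ 2 = 199773 remainder 0
199773 ÷ 2 = 99886 remainder 1
99886 ÷ 2 = 49943 remainder 0
49943 ÷ 2 = 24971 remainder 1
24971 ÷ 2 = 12485 remainder 1
12485 ÷ 2 = 6242 remainder 1
6242 ÷ 2 = 3121 remainder 0
3121 ÷ 2 = 1560 remainder 1
1560 ÷ 2 = 780 remainder 0
780 ÷ 2 = 390 remainder 0
390 ÷ 2 = 195 remainder 0
195 ÷ 2 = 97 remainder 1
97 ÷ 2 = 48 remainder 1
48 ÷ 2 = 24 remainder 0
24 ÷ 2 = 12 remainder 0
12 ÷ 2 = 6 remainder 0
6 ÷ 2 = 3 remainder 0
3 ÷ 2 = 1 remainder 1
1 ÷ 2 = 0 remainder 1
Reading remainders bottom to top: 11000011000101110100



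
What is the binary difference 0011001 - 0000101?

Method 1 - Direct subtraction (column by column from the right: bit − bit − borrow-in; if negative, add 2 and borrow 1 from the next column):
borrow: 0001000
        0011001
-       0000101
---------------
        0010100

Method 2 - Add two's complement:
Two's complement of 0000101: invert → 1111010, add 1 → 1111011
  0011001
+ 1111011
---------
 10010100  (end carry out of the top bit = 1)
Discarding the end carry: 0010100
Decimal check:
  0011001 = 16 + 8 + 1 = 25
  0000101 = 4 + 1 = 5
  25 - 5 = 20, and 0010100 = 16 + 4 = 20 ✓



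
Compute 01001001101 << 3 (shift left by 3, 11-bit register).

Original: 01001001101 (decimal 589)
Shift left by 3 positions
Append 3 zeros on the right and drop the 3 high bits that overflow the 11-bit width
Result: 01001101000 (decimal 616)
Equivalent: 589 << 3 = 589 × 2^3 = 4712, truncated to 11 bits = 616



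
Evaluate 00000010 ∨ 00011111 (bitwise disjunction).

OR: 1 when either bit is 1
  00000010
| 00011111
----------
  00011111
Decimal: 2 | 31 = 31



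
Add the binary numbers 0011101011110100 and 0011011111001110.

Add column by column from the right: bit + bit + carry-in; write the sum mod 2, carry 1 when the sum is 2 or 3.
carry:  0111111111111000
        0011101011110100
+       0011011111001110
------------------------
       00111001011000010
(the carry out of the leftmost column, 0, becomes the leading bit)
Decimal check:
  0011101011110100 = 8192 + 4096 + 2048 + 512 + 128 + 64 + 32 + 16 + 4 = 15092
  0011011111001110 = 8192 + 4096 + 1024 + 512 + 256 + 128 + 64 + 8 + 4 + 2 = 14286
  15092 + 14286 = 29378, and 00111001011000010 = 16384 + 8192 + 4096 + 512 + 128 + 64 + 2 = 29378 ✓



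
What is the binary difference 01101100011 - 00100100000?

Method 1 - Direct subtraction (column by column from the right: bit − bit − borrow-in; if negative, add 2 and borrow 1 from the next column):
borrow: 00000000000
        01101100011
-       00100100000
-------------------
        01001000011

Method 2 - Add two's complement:
Two's complement of 00100100000: invert → 11011011111, add 1 → 11011100000
  01101100011
+ 11011100000
-------------
 101001000011  (end carry out of the top bit = 1)
Discarding the end carry: 01001000011
Decimal check:
  01101100011 = 512 + 256 + 64 + 32 + 2 + 1 = 867
  00100100000 = 256 + 32 = 288
  867 - 288 = 579, and 01001000011 = 512 + 64 + 2 + 1 = 579 ✓



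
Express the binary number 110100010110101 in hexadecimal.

Group into 4-bit nibbles from right:
  0110 = 6
  1000 = 8
  1011 = B
  0101 = 5
Result: 68B5



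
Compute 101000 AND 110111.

AND: 1 only when both bits are 1
  101000
& 110111
--------
  100000
Decimal: 40 & 55 = 32



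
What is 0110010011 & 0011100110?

AND: 1 only when both bits are 1
  0110010011
& 0011100110
------------
  0010000010
Decimal: 403 & 230 = 130



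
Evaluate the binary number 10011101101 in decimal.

Sum of powers of 2 for each 1-bit:
2^0 + 2^2 + 2^3 + 2^5 + 2^6 + 2^7 + 2^10
= 1 + 4 + 8 + 32 + 64 + 128 + 1024
= 1261



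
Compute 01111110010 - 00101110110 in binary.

Method 1 - Direct subtraction (column by column from the right: bit − bit − borrow-in; if negative, add 2 and borrow 1 from the next column):
borrow: 00011111000
        01111110010
-       00101110110
-------------------
        01001111100

Method 2 - Add two's complement:
Two's complement of 00101110110: invert → 11010001001, add 1 → 11010001010
  01111110010
+ 11010001010
-------------
 101001111100  (end carry out of the top bit = 1)
Discarding the end carry: 01001111100
Decimal check:
  01111110010 = 512 + 256 + 128 + 64 + 32 + 16 + 2 = 1010
  00101110110 = 256 + 64 + 32 + 16 + 4 + 2 = 374
  1010 - 374 = 636, and 01001111100 = 512 + 64 + 32 + 16 + 8 + 4 = 636 ✓



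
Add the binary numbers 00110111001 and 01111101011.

Add column by column from the right: bit + bit + carry-in; write the sum mod 2, carry 1 when the sum is 2 or 3.
carry:  11111110110
        00110111001
+       01111101011
-------------------
       010110100100
(the carry out of the leftmost column, 0, becomes the leading bit)
Decimal check:
  00110111001 = 256 + 128 + 32 + 16 + 8 + 1 = 441
  01111101011 = 512 + 256 + 128 + 64 + 32 + 8 + 2 + 1 = 1003
  441 + 1003 = 1444, and 010110100100 = 1024 + 256 + 128 + 32 + 4 = 1444 ✓



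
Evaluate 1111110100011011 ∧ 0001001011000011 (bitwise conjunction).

AND: 1 only when both bits are 1
  1111110100011011
& 0001001011000011
------------------
  0001000000000011
Decimal: 64795 & 4803 = 4099



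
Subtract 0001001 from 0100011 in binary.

Method 1 - Direct subtraction (column by column from the right: bit − bit − borrow-in; if negative, add 2 and borrow 1 from the next column):
borrow: 0110000
        0100011
-       0001001
---------------
        0011010

Method 2 - Add two's complement:
Two's complement of 0001001: invert → 1110110, add 1 → 1110111
  0100011
+ 1110111
---------
 10011010  (end carry out of the top bit = 1)
Discarding the end carry: 0011010
Decimal check:
  0100011 = 32 + 2 + 1 = 35
  0001001 = 8 + 1 = 9
  35 - 9 = 26, and 0011010 = 16 + 8 + 2 = 26 ✓



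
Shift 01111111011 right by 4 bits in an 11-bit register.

Original: 01111111011 (decimal 1019)
Shift right by 4 positions
Drop the 4 low bits; fill with zeros on the left
Result: 00000111111 (decimal 63)
Equivalent: 1019 >> 4 = 1019 ÷ 2^4 = 63



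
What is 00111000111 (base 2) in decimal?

Sum of powers of 2 for each 1-bit:
2^0 + 2^1 + 2^2 + 2^6 + 2^7 + 2^8
= 1 + 2 + 4 + 64 + 128 + 256
= 455



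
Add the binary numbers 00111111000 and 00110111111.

Add column by column from the right: bit + bit + carry-in; write the sum mod 2, carry 1 when the sum is 2 or 3.
carry:  01111110000
        00111111000
+       00110111111
-------------------
       001110110111
(the carry out of the leftmost column, 0, becomes the leading bit)
Decimal check:
  00111111000 = 256 + 128 + 64 + 32 + 16 + 8 = 504
  00110111111 = 256 + 128 + 32 + 16 + 8 + 4 + 2 + 1 = 447
  504 + 447 = 951, and 001110110111 = 512 + 256 + 128 + 32 + 16 + 4 + 2 + 1 = 951 ✓



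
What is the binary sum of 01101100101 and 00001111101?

Add column by column from the right: bit + bit + carry-in; write the sum mod 2, carry 1 when the sum is 2 or 3.
carry:  00011111010
        01101100101
+       00001111101
-------------------
       001111100010
(the carry out of the leftmost column, 0, becomes the leading bit)
Decimal check:
  01101100101 = 512 + 256 + 64 + 32 + 4 + 1 = 869
  00001111101 = 64 + 32 + 16 + 8 + 4 + 1 = 125
  869 + 125 = 994, and 001111100010 = 512 + 256 + 128 + 64 + 32 + 2 = 994 ✓



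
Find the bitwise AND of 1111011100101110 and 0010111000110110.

AND: 1 only when both bits are 1
  1111011100101110
& 0010111000110110
------------------
  0010011000100110
Decimal: 63278 & 11830 = 9766



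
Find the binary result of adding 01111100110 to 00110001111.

Add column by column from the right: bit + bit + carry-in; write the sum mod 2, carry 1 when the sum is 2 or 3.
carry:  11100011100
        01111100110
+       00110001111
-------------------
       010101110101
(the carry out of the leftmost column, 0, becomes the leading bit)
Decimal check:
  01111100110 = 512 + 256 + 128 + 64 + 32 + 4 + 2 = 998
  00110001111 = 256 + 128 + 8 + 4 + 2 + 1 = 399
  998 + 399 = 1397, and 010101110101 = 1024 + 256 + 64 + 32 + 16 + 4 + 1 = 1397 ✓



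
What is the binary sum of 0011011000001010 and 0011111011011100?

Add column by column from the right: bit + bit + carry-in; write the sum mod 2, carry 1 when the sum is 2 or 3.
carry:  0111110000110000
        0011011000001010
+       0011111011011100
------------------------
       00111010011100110
(the carry out of the leftmost column, 0, becomes the leading bit)
Decimal check:
  0011011000001010 = 8192 + 4096 + 1024 + 512 + 8 + 2 = 13834
  0011111011011100 = 8192 + 4096 + 2048 + 1024 + 512 + 128 + 64 + 16 + 8 + 4 = 16092
  13834 + 16092 = 29926, and 00111010011100110 = 16384 + 8192 + 4096 + 1024 + 128 + 64 + 32 + 4 + 2 = 29926 ✓



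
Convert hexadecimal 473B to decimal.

Expand by place value (powers of 16):
Digit values: B = 11
473B = 4 × 16^3 + 7 × 16^2 + 3 × 16^1 + 11 × 16^0
= 4 × 4096 + 7 × 256 + 3 × 16 + 11 × 1
= 16384 + 1792 + 48 + 11
= 18235



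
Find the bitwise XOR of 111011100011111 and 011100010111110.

XOR: 1 when bits differ
  111011100011111
^ 011100010111110
-----------------
  100111110100001
Decimal: 30495 ^ 14526 = 20385



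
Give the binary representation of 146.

Using repeated division by 2:
146 ÷ 2 = 73 remainder 0
73 ÷ 2 = 36 remainder 1
36 ÷ 2 = 18 remainder 0
18 ÷ 2 = 9 remainder 0
9 ÷ 2 = 4 remainder 1
4 ÷ 2 = 2 remainder 0
2 ÷ 2 = 1 remainder 0
1 ÷ 2 = 0 remainder 1
Reading remainders bottom to top: 10010010



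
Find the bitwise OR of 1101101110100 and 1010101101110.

OR: 1 when either bit is 1
  1101101110100
| 1010101101110
---------------
  1111101111110
Decimal: 7028 | 5486 = 8062



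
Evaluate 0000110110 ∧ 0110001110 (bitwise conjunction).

AND: 1 only when both bits are 1
  0000110110
& 0110001110
------------
  0000000110
Decimal: 54 & 398 = 6



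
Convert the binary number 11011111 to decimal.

Sum of powers of 2 for each 1-bit:
2^0 + 2^1 + 2^2 + 2^3 + 2^4 + 2^6 + 2^7
= 1 + 2 + 4 + 8 + 16 + 64 + 128
= 223



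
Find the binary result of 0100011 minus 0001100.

Method 1 - Direct subtraction (column by column from the right: bit − bit − borrow-in; if negative, add 2 and borrow 1 from the next column):
borrow: 0111000
        0100011
-       0001100
---------------
        0010111

Method 2 - Add two's complement:
Two's complement of 0001100: invert → 1110011, add 1 → 1110100
  0100011
+ 1110100
---------
 10010111  (end carry out of the top bit = 1)
Discarding the end carry: 0010111
Decimal check:
  0100011 = 32 + 2 + 1 = 35
  0001100 = 8 + 4 = 12
  35 - 12 = 23, and 0010111 = 16 + 4 + 2 + 1 = 23 ✓



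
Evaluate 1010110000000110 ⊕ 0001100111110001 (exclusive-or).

XOR: 1 when bits differ
  1010110000000110
^ 0001100111110001
------------------
  1011010111110111
Decimal: 44038 ^ 6641 = 46583



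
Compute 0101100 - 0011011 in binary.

Method 1 - Direct subtraction (column by column from the right: bit − bit − borrow-in; if negative, add 2 and borrow 1 from the next column):
borrow: 0100110
        0101100
-       0011011
---------------
        0010001

Method 2 - Add two's complement:
Two's complement of 0011011: invert → 1100100, add 1 → 1100101
  0101100
+ 1100101
---------
 10010001  (end carry out of the top bit = 1)
Discarding the end carry: 0010001
Decimal check:
  0101100 = 32 + 8 + 4 = 44
  0011011 = 16 + 8 + 2 + 1 = 27
  44 - 27 = 17, and 0010001 = 16 + 1 = 17 ✓



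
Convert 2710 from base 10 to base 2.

Using repeated division by 2:
2710 ÷ 2 = 1355 remainder 0
1355 ÷ 2 = 677 remainder 1
677 ÷ 2 = 338 remainder 1
338 ÷ 2 = 169 remainder 0
169 ÷ 2 = 84 remainder 1
84 ÷ 2 = 42 remainder 0
42 ÷ 2 = 21 remainder 0
21 ÷ 2 = 10 remainder 1
10 ÷ 2 = 5 remainder 0
5 ÷ 2 = 2 remainder 1
2 ÷ 2 = 1 remainder 0
1 ÷ 2 = 0 remainder 1
Reading remainders bottom to top: 101010010110



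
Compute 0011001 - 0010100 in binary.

Method 1 - Direct subtraction (column by column from the right: bit − bit − borrow-in; if negative, add 2 and borrow 1 from the next column):
borrow: 0001000
        0011001
-       0010100
---------------
        0000101

Method 2 - Add two's complement:
Two's complement of 0010100: invert → 1101011, add 1 → 1101100
  0011001
+ 1101100
---------
 10000101  (end carry out of the top bit = 1)
Discarding the end carry: 0000101
Decimal check:
  0011001 = 16 + 8 + 1 = 25
  0010100 = 16 + 4 = 20
  25 - 20 = 5, and 0000101 = 4 + 1 = 5 ✓



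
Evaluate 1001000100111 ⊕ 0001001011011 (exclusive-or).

XOR: 1 when bits differ
  1001000100111
^ 0001001011011
---------------
  1000001111100
Decimal: 4647 ^ 603 = 4220



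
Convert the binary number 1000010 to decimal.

Sum of powers of 2 for each 1-bit:
2^1 + 2^6
= 2 + 64
= 66



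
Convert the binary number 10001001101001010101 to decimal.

Sum of powers of 2 for each 1-bit:
2^0 + 2^2 + 2^4 + 2^6 + 2^9 + 2^11 + 2^12 + 2^15 + 2^19
= 1 + 4 + 16 + 64 + 512 + 2048 + 4096 + 32768 + 524288
= 563797



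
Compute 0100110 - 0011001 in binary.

Method 1 - Direct subtraction (column by column from the right: bit − bit − borrow-in; if negative, add 2 and borrow 1 from the next column):
borrow: 0110010
        0100110
-       0011001
---------------
        0001101

Method 2 - Add two's complement:
Two's complement of 0011001: invert → 1100110, add 1 → 1100111
  0100110
+ 1100111
---------
 10001101  (end carry out of the top bit = 1)
Discarding the end carry: 0001101
Decimal check:
  0100110 = 32 + 4 + 2 = 38
  0011001 = 16 + 8 + 1 = 25
  38 - 25 = 13, and 0001101 = 8 + 4 + 1 = 13 ✓



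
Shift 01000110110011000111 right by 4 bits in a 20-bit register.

Original: 01000110110011000111 (decimal 289991)
Shift right by 4 positions
Drop the 4 low bits; fill with zeros on the left
Result: 00000100011011001100 (decimal 18124)
Equivalent: 289991 >> 4 = 289991 ÷ 2^4 = 18124



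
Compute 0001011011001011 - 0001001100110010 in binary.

Method 1 - Direct subtraction (column by column from the right: bit − bit − borrow-in; if negative, add 2 and borrow 1 from the next column):
borrow: 0000011001100000
        0001011011001011
-       0001001100110010
------------------------
        0000001110011001

Method 2 - Add two's complement:
Two's complement of 0001001100110010: invert → 1110110011001101, add 1 → 1110110011001110
  0001011011001011
+ 1110110011001110
------------------
 10000001110011001  (end carry out of the top bit = 1)
Discarding the end carry: 0000001110011001
Decimal check:
  0001011011001011 = 4096 + 1024 + 512 + 128 + 64 + 8 + 2 + 1 = 5835
  0001001100110010 = 4096 + 512 + 256 + 32 + 16 + 2 = 4914
  5835 - 4914 = 921, and 0000001110011001 = 512 + 256 + 128 + 16 + 8 + 1 = 921 ✓



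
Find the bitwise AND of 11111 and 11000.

AND: 1 only when both bits are 1
  11111
& 11000
-------
  11000
Decimal: 31 & 24 = 24



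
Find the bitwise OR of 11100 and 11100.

OR: 1 when either bit is 1
  11100
| 11100
-------
  11100
Decimal: 28 | 28 = 28



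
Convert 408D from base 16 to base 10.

Expand by place value (powers of 16):
Digit values: D = 13
408D = 4 × 16^3 + 0 × 16^2 + 8 × 16^1 + 13 × 16^0
= 4 × 4096 + 0 × 256 + 8 × 16 + 13 × 1
= 16384 + 0 + 128 + 13
= 16525



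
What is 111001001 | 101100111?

OR: 1 when either bit is 1
  111001001
| 101100111
-----------
  111101111
Decimal: 457 | 359 = 495



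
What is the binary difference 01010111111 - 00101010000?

Method 1 - Direct subtraction (column by column from the right: bit − bit − borrow-in; if negative, add 2 and borrow 1 from the next column):
borrow: 01010000000
        01010111111
-       00101010000
-------------------
        00101101111

Method 2 - Add two's complement:
Two's complement of 00101010000: invert → 11010101111, add 1 → 11010110000
  01010111111
+ 11010110000
-------------
 100101101111  (end carry out of the top bit = 1)
Discarding the end carry: 00101101111
Decimal check:
  01010111111 = 512 + 128 + 32 + 16 + 8 + 4 + 2 + 1 = 703
  00101010000 = 256 + 64 + 16 = 336
  703 - 336 = 367, and 00101101111 = 256 + 64 + 32 + 8 + 4 + 2 + 1 = 367 ✓



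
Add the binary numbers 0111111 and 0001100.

Add column by column from the right: bit + bit + carry-in; write the sum mod 2, carry 1 when the sum is 2 or 3.
carry:  1111000
        0111111
+       0001100
---------------
       01001011
(the carry out of the leftmost column, 0, becomes the leading bit)
Decimal check:
  0111111 = 32 + 16 + 8 + 4 + 2 + 1 = 63
  0001100 = 8 + 4 = 12
  63 + 12 = 75, and 01001011 = 64 + 8 + 2 + 1 = 75 ✓



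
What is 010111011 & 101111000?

AND: 1 only when both bits are 1
  010111011
& 101111000
-----------
  000111000
Decimal: 187 & 376 = 56



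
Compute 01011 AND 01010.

AND: 1 only when both bits are 1
  01011
& 01010
-------
  01010
Decimal: 11 & 10 = 10



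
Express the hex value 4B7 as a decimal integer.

Expand by place value (powers of 16):
Digit values: B = 11
4B7 = 4 × 16^2 + 11 × 16^1 + 7 × 16^0
= 4 × 256 + 11 × 16 + 7 × 1
= 1024 + 176 + 7
= 1207



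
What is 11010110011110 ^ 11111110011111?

XOR: 1 when bits differ
  11010110011110
^ 11111110011111
----------------
  00101000000001
Decimal: 13726 ^ 16287 = 2561



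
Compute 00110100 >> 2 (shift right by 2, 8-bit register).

Original: 00110100 (decimal 52)
Shift right by 2 positions
Drop the 2 low bits; fill with zeros on the left
Result: 00001101 (decimal 13)
Equivalent: 52 >> 2 = 52 ÷ 2^2 = 13



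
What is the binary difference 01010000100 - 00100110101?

Method 1 - Direct subtraction (column by column from the right: bit − bit − borrow-in; if negative, add 2 and borrow 1 from the next column):
borrow: 01011111110
        01010000100
-       00100110101
-------------------
        00101001111

Method 2 - Add two's complement:
Two's complement of 00100110101: invert → 11011001010, add 1 → 11011001011
  01010000100
+ 11011001011
-------------
 100101001111  (end carry out of the top bit = 1)
Discarding the end carry: 00101001111
Decimal check:
  01010000100 = 512 + 128 + 4 = 644
  00100110101 = 256 + 32 + 16 + 4 + 1 = 309
  644 - 309 = 335, and 00101001111 = 256 + 64 + 8 + 4 + 2 + 1 = 335 ✓



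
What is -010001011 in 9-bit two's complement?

Original: 010001011
Step 1 - Invert all bits: 101110100
Step 2 - Add 1: 101110101
Verification: 010001011 + 101110101 = 1000000000; discarding the end carry (carry out of the top bit) leaves the 9-bit value 000000000, as required for x + (-x)



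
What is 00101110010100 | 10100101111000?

OR: 1 when either bit is 1
  00101110010100
| 10100101111000
----------------
  10101111111100
Decimal: 2964 | 10616 = 11260



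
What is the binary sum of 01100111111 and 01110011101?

Add column by column from the right: bit + bit + carry-in; write the sum mod 2, carry 1 when the sum is 2 or 3.
carry:  11001111110
        01100111111
+       01110011101
-------------------
       011011011100
(the carry out of the leftmost column, 0, becomes the leading bit)
Decimal check:
  01100111111 = 512 + 256 + 32 + 16 + 8 + 4 + 2 + 1 = 831
  01110011101 = 512 + 256 + 128 + 16 + 8 + 4 + 1 = 925
  831 + 925 = 1756, and 011011011100 = 1024 + 512 + 128 + 64 + 16 + 8 + 4 = 1756 ✓



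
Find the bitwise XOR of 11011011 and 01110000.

XOR: 1 when bits differ
  11011011
^ 01110000
----------
  10101011
Decimal: 219 ^ 112 = 171



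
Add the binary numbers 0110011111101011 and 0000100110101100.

Add column by column from the right: bit + bit + carry-in; write the sum mod 2, carry 1 when the sum is 2 or 3.
carry:  0001111111010000
        0110011111101011
+       0000100110101100
------------------------
       00111000110010111
(the carry out of the leftmost column, 0, becomes the leading bit)
Decimal check:
  0110011111101011 = 16384 + 8192 + 1024 + 512 + 256 + 128 + 64 + 32 + 8 + 2 + 1 = 26603
  0000100110101100 = 2048 + 256 + 128 + 32 + 8 + 4 = 2476
  26603 + 2476 = 29079, and 00111000110010111 = 16384 + 8192 + 4096 + 256 + 128 + 16 + 4 + 2 + 1 = 29079 ✓



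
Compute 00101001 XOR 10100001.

XOR: 1 when bits differ
  00101001
^ 10100001
----------
  10001000
Decimal: 41 ^ 161 = 136



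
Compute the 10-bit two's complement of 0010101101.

Original: 0010101101
Step 1 - Invert all bits: 1101010010
Step 2 - Add 1: 1101010011
Verification: 0010101101 + 1101010011 = 10000000000; discarding the end carry (carry out of the top bit) leaves the 10-bit value 0000000000, as required for x + (-x)



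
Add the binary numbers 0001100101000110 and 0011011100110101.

Add column by column from the right: bit + bit + carry-in; write the sum mod 2, carry 1 when the sum is 2 or 3.
carry:  0111111000001000
        0001100101000110
+       0011011100110101
------------------------
       00101000001111011
(the carry out of the leftmost column, 0, becomes the leading bit)
Decimal check:
  0001100101000110 = 4096 + 2048 + 256 + 64 + 4 + 2 = 6470
  0011011100110101 = 8192 + 4096 + 1024 + 512 + 256 + 32 + 16 + 4 + 1 = 14133
  6470 + 14133 = 20603, and 00101000001111011 = 16384 + 4096 + 64 + 32 + 16 + 8 + 2 + 1 = 20603 ✓



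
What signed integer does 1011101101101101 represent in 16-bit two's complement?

Binary: 1011101101101101
Sign bit: 1 (negative)
Invert: 0100010010010010
Add 1:  0100010010010011
Magnitude: 0100010010010011 = 16384 + 1024 + 128 + 16 + 2 + 1 = 17555
Value: -17555



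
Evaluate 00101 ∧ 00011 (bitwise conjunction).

AND: 1 only when both bits are 1
  00101
& 00011
-------
  00001
Decimal: 5 & 3 = 1



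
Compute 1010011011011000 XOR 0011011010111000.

XOR: 1 when bits differ
  1010011011011000
^ 0011011010111000
------------------
  1001000001100000
Decimal: 42712 ^ 14008 = 36960



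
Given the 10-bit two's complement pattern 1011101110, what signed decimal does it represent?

Binary: 1011101110
Sign bit: 1 (negative)
Invert: 0100010001
Add 1:  0100010010
Magnitude: 0100010010 = 256 + 16 + 2 = 274
Value: -274



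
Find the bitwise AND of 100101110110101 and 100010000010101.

AND: 1 only when both bits are 1
  100101110110101
& 100010000010101
-----------------
  100000000010101
Decimal: 19381 & 17429 = 16405



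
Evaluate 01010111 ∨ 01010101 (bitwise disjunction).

OR: 1 when either bit is 1
  01010111
| 01010101
----------
  01010111
Decimal: 87 | 85 = 87



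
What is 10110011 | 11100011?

OR: 1 when either bit is 1
  10110011
| 11100011
----------
  11110011
Decimal: 179 | 227 = 243



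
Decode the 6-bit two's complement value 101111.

Binary: 101111
Sign bit: 1 (negative)
Invert: 010000
Add 1:  010001
Magnitude: 010001 = 16 + 1 = 17
Value: -17



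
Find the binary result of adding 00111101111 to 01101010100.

Add column by column from the right: bit + bit + carry-in; write the sum mod 2, carry 1 when the sum is 2 or 3.
carry:  11111111000
        00111101111
+       01101010100
-------------------
       010101000011
(the carry out of the leftmost column, 0, becomes the leading bit)
Decimal check:
  00111101111 = 256 + 128 + 64 + 32 + 8 + 4 + 2 + 1 = 495
  01101010100 = 512 + 256 + 64 + 16 + 4 = 852
  495 + 852 = 1347, and 010101000011 = 1024 + 256 + 64 + 2 + 1 = 1347 ✓



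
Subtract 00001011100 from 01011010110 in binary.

Method 1 - Direct subtraction (column by column from the right: bit − bit − borrow-in; if negative, add 2 and borrow 1 from the next column):
borrow: 00011110000
        01011010110
-       00001011100
-------------------
        01001111010

Method 2 - Add two's complement:
Two's complement of 00001011100: invert → 11110100011, add 1 → 11110100100
  01011010110
+ 11110100100
-------------
 101001111010  (end carry out of the top bit = 1)
Discarding the end carry: 01001111010
Decimal check:
  01011010110 = 512 + 128 + 64 + 16 + 4 + 2 = 726
  00001011100 = 64 + 16 + 8 + 4 = 92
  726 - 92 = 634, and 01001111010 = 512 + 64 + 32 + 16 + 8 + 2 = 634 ✓



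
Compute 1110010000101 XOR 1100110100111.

XOR: 1 when bits differ
  1110010000101
^ 1100110100111
---------------
  0010100100010
Decimal: 7301 ^ 6567 = 1314



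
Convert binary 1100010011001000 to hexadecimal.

Group into 4-bit nibbles from right:
  1100 = C
  0100 = 4
  1100 = C
  1000 = 8
Result: C4C8



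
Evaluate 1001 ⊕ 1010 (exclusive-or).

XOR: 1 when bits differ
  1001
^ 1010
------
  0011
Decimal: 9 ^ 10 = 3



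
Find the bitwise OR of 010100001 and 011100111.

OR: 1 when either bit is 1
  010100001
| 011100111
-----------
  011100111
Decimal: 161 | 231 = 231



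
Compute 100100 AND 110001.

AND: 1 only when both bits are 1
  100100
& 110001
--------
  100000
Decimal: 36 & 49 = 32



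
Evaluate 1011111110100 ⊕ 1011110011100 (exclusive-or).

XOR: 1 when bits differ
  1011111110100
^ 1011110011100
---------------
  0000001101000
Decimal: 6132 ^ 6044 = 104



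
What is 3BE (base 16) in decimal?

Expand by place value (powers of 16):
Digit values: B = 11, E = 14
3BE = 3 × 16^2 + 11 × 16^1 + 14 × 16^0
= 3 × 256 + 11 × 16 + 14 × 1
= 768 + 176 + 14
= 958



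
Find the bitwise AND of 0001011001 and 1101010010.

AND: 1 only when both bits are 1
  0001011001
& 1101010010
------------
  0001010000
Decimal: 89 & 850 = 80



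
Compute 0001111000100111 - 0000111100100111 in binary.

Method 1 - Direct subtraction (column by column from the right: bit − bit − borrow-in; if negative, add 2 and borrow 1 from the next column):
borrow: 0001111000000000
        0001111000100111
-       0000111100100111
------------------------
        0000111100000000

Method 2 - Add two's complement:
Two's complement of 0000111100100111: invert → 1111000011011000, add 1 → 1111000011011001
  0001111000100111
+ 1111000011011001
------------------
 10000111100000000  (end carry out of the top bit = 1)
Discarding the end carry: 0000111100000000
Decimal check:
  0001111000100111 = 4096 + 2048 + 1024 + 512 + 32 + 4 + 2 + 1 = 7719
  0000111100100111 = 2048 + 1024 + 512 + 256 + 32 + 4 + 2 + 1 = 3879
  7719 - 3879 = 3840, and 0000111100000000 = 2048 + 1024 + 512 + 256 = 3840 ✓



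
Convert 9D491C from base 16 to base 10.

Expand by place value (powers of 16):
Digit values: D = 13, C = 12
9D491C = 9 × 16^5 + 13 × 16^4 + 4 × 16^3 + 9 × 16^2 + 1 × 16^1 + 12 × 16^0
= 9 × 1048576 + 13 × 65536 + 4 × 4096 + 9 × 256 + 1 × 16 + 12 × 1
= 9437184 + 851968 + 16384 + 2304 + 16 + 12
= 10307868



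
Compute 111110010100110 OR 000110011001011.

OR: 1 when either bit is 1
  111110010100110
| 000110011001011
-----------------
  111110011101111
Decimal: 31910 | 3275 = 31983



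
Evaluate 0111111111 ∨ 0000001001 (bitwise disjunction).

OR: 1 when either bit is 1
  0111111111
| 0000001001
------------
  0111111111
Decimal: 511 | 9 = 511



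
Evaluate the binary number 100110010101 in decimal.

Sum of powers of 2 for each 1-bit:
2^0 + 2^2 + 2^4 + 2^7 + 2^8 + 2^11
= 1 + 4 + 16 + 128 + 256 + 2048
= 2453



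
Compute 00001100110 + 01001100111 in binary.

Add column by column from the right: bit + bit + carry-in; write the sum mod 2, carry 1 when the sum is 2 or 3.
carry:  00011001100
        00001100110
+       01001100111
-------------------
       001011001101
(the carry out of the leftmost column, 0, becomes the leading bit)
Decimal check:
  00001100110 = 64 + 32 + 4 + 2 = 102
  01001100111 = 512 + 64 + 32 + 4 + 2 + 1 = 615
  102 + 615 = 717, and 001011001101 = 512 + 128 + 64 + 8 + 4 + 1 = 717 ✓



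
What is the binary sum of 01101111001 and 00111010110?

Add column by column from the right: bit + bit + carry-in; write the sum mod 2, carry 1 when the sum is 2 or 3.
carry:  11111100000
        01101111001
+       00111010110
-------------------
       010101001111
(the carry out of the leftmost column, 0, becomes the leading bit)
Decimal check:
  01101111001 = 512 + 256 + 64 + 32 + 16 + 8 + 1 = 889
  00111010110 = 256 + 128 + 64 + 16 + 4 + 2 = 470
  889 + 470 = 1359, and 010101001111 = 1024 + 256 + 64 + 8 + 4 + 2 + 1 = 1359 ✓



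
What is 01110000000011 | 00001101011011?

OR: 1 when either bit is 1
  01110000000011
| 00001101011011
----------------
  01111101011011
Decimal: 7171 | 859 = 8027



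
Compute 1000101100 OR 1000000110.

OR: 1 when either bit is 1
  1000101100
| 1000000110
------------
  1000101110
Decimal: 556 | 518 = 558



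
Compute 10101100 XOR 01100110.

XOR: 1 when bits differ
  10101100
^ 01100110
----------
  11001010
Decimal: 172 ^ 102 = 202



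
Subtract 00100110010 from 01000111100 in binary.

Method 1 - Direct subtraction (column by column from the right: bit − bit − borrow-in; if negative, add 2 and borrow 1 from the next column):
borrow: 01000000100
        01000111100
-       00100110010
-------------------
        00100001010

Method 2 - Add two's complement:
Two's complement of 00100110010: invert → 11011001101, add 1 → 11011001110
  01000111100
+ 11011001110
-------------
 100100001010  (end carry out of the top bit = 1)
Discarding the end carry: 00100001010
Decimal check:
  01000111100 = 512 + 32 + 16 + 8 + 4 = 572
  00100110010 = 256 + 32 + 16 + 2 = 306
  572 - 306 = 266, and 00100001010 = 256 + 8 + 2 = 266 ✓



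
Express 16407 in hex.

Using repeated division by 16 (digits 10–15 are A–F):
16407 ÷ 16 = 1025 remainder 7
1025 ÷ 16 = 64 remainder 1
64 ÷ 16 = 4 remainder 0
4 ÷ 16 = 0 remainder 4
Reading remainders bottom to top: 4017



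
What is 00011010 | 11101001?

OR: 1 when either bit is 1
  00011010
| 11101001
----------
  11111011
Decimal: 26 | 233 = 251



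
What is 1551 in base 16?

Using repeated division by 16 (digits 10–15 are A–F):
1551 ÷ 16 = 96 remainder 15 (F)
96 ÷ 16 = 6 remainder 0
6 ÷ 16 = 0 remainder 6
Reading remainders bottom to top: 60F



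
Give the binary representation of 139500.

Using repeated division by 2:
139500 ÷ 2 = 69750 remainder 0
69750 ÷ 2 = 34875 remainder 0
34875 ÷ 2 = 17437 remainder 1
17437 ÷ 2 = 8718 remainder 1
8718 ÷ 2 = 4359 remainder 0
4359 ÷ 2 = 2179 remainder 1
2179 ÷ 2 = 1089 remainder 1
1089 ÷ 2 = 544 remainder 1
544 ÷ 2 = 272 remainder 0
272 ÷ 2 = 136 remainder 0
136 ÷ 2 = 68 remainder 0
68 ÷ 2 = 34 remainder 0
34 ÷ 2 = 17 remainder 0
17 ÷ 2 = 8 remainder 1
8 ÷ 2 = 4 remainder 0
4 ÷ 2 = 2 remainder 0
2 ÷ 2 = 1 remainder 0
1 ÷ 2 = 0 remainder 1
Reading remainders bottom to top: 100010000011101100



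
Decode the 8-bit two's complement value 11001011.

Binary: 11001011
Sign bit: 1 (negative)
Invert: 00110100
Add 1:  00110101
Magnitude: 00110101 = 32 + 16 + 4 + 1 = 53
Value: -53



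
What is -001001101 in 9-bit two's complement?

Original: 001001101
Step 1 - Invert all bits: 110110010
Step 2 - Add 1: 110110011
Verification: 001001101 + 110110011 = 1000000000; discarding the end carry (carry out of the top bit) leaves the 9-bit value 000000000, as required for x + (-x)



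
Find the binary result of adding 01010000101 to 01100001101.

Add column by column from the right: bit + bit + carry-in; write the sum mod 2, carry 1 when the sum is 2 or 3.
carry:  10000011010
        01010000101
+       01100001101
-------------------
       010110010010
(the carry out of the leftmost column, 0, becomes the leading bit)
Decimal check:
  01010000101 = 512 + 128 + 4 + 1 = 645
  01100001101 = 512 + 256 + 8 + 4 + 1 = 781
  645 + 781 = 1426, and 010110010010 = 1024 + 256 + 128 + 16 + 2 = 1426 ✓



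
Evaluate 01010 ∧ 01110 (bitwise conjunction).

AND: 1 only when both bits are 1
  01010
& 01110
-------
  01010
Decimal: 10 & 14 = 10



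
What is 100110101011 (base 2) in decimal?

Sum of powers of 2 for each 1-bit:
2^0 + 2^1 + 2^3 + 2^5 + 2^7 + 2^8 + 2^11
= 1 + 2 + 8 + 32 + 128 + 256 + 2048
= 2475



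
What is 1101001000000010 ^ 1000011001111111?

XOR: 1 when bits differ
  1101001000000010
^ 1000011001111111
------------------
  0101010001111101
Decimal: 53762 ^ 34431 = 21629



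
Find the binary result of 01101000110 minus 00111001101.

Method 1 - Direct subtraction (column by column from the right: bit − bit − borrow-in; if negative, add 2 and borrow 1 from the next column):
borrow: 01111110010
        01101000110
-       00111001101
-------------------
        00101111001

Method 2 - Add two's complement:
Two's complement of 00111001101: invert → 11000110010, add 1 → 11000110011
  01101000110
+ 11000110011
-------------
 100101111001  (end carry out of the top bit = 1)
Discarding the end carry: 00101111001
Decimal check:
  01101000110 = 512 + 256 + 64 + 4 + 2 = 838
  00111001101 = 256 + 128 + 64 + 8 + 4 + 1 = 461
  838 - 461 = 377, and 00101111001 = 256 + 64 + 32 + 16 + 8 + 1 = 377 ✓



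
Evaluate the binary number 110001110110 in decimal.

Sum of powers of 2 for each 1-bit:
2^1 + 2^2 + 2^4 + 2^5 + 2^6 + 2^10 + 2^11
= 2 + 4 + 16 + 32 + 64 + 1024 + 2048
= 3190



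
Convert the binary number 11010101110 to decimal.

Sum of powers of 2 for each 1-bit:
2^1 + 2^2 + 2^3 + 2^5 + 2^7 + 2^9 + 2^10
= 2 + 4 + 8 + 32 + 128 + 512 + 1024
= 1710



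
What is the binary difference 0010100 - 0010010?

Method 1 - Direct subtraction (column by column from the right: bit − bit − borrow-in; if negative, add 2 and borrow 1 from the next column):
borrow: 0000100
        0010100
-       0010010
---------------
        0000010

Method 2 - Add two's complement:
Two's complement of 0010010: invert → 1101101, add 1 → 1101110
  0010100
+ 1101110
---------
 10000010  (end carry out of the top bit = 1)
Discarding the end carry: 0000010
Decimal check:
  0010100 = 16 + 4 = 20
  0010010 = 16 + 2 = 18
  20 - 18 = 2, and 0000010 = 2 ✓



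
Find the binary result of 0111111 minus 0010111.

Method 1 - Direct subtraction (column by column from the right: bit − bit − borrow-in; if negative, add 2 and borrow 1 from the next column):
borrow: 0000000
        0111111
-       0010111
---------------
        0101000

Method 2 - Add two's complement:
Two's complement of 0010111: invert → 1101000, add 1 → 1101001
  0111111
+ 1101001
---------
 10101000  (end carry out of the top bit = 1)
Discarding the end carry: 0101000
Decimal check:
  0111111 = 32 + 16 + 8 + 4 + 2 + 1 = 63
  0010111 = 16 + 4 + 2 + 1 = 23
  63 - 23 = 40, and 0101000 = 32 + 8 = 40 ✓



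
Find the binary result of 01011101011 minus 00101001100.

Method 1 - Direct subtraction (column by column from the right: bit − bit − borrow-in; if negative, add 2 and borrow 1 from the next column):
borrow: 01000111000
        01011101011
-       00101001100
-------------------
        00110011111

Method 2 - Add two's complement:
Two's complement of 00101001100: invert → 11010110011, add 1 → 11010110100
  01011101011
+ 11010110100
-------------
 100110011111  (end carry out of the top bit = 1)
Discarding the end carry: 00110011111
Decimal check:
  01011101011 = 512 + 128 + 64 + 32 + 8 + 2 + 1 = 747
  00101001100 = 256 + 64 + 8 + 4 = 332
  747 - 332 = 415, and 00110011111 = 256 + 128 + 16 + 8 + 4 + 2 + 1 = 415 ✓



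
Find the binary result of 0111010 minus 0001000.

Method 1 - Direct subtraction (column by column from the right: bit − bit − borrow-in; if negative, add 2 and borrow 1 from the next column):
borrow: 0000000
        0111010
-       0001000
---------------
        0110010

Method 2 - Add two's complement:
Two's complement of 0001000: invert → 1110111, add 1 → 1111000
  0111010
+ 1111000
---------
 10110010  (end carry out of the top bit = 1)
Discarding the end carry: 0110010
Decimal check:
  0111010 = 32 + 16 + 8 + 2 = 58
  0001000 = 8
  58 - 8 = 50, and 0110010 = 32 + 16 + 2 = 50 ✓



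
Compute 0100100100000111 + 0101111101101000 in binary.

Add column by column from the right: bit + bit + carry-in; write the sum mod 2, carry 1 when the sum is 2 or 3.
carry:  1011111000000000
        0100100100000111
+       0101111101101000
------------------------
       01010100001101111
(the carry out of the leftmost column, 0, becomes the leading bit)
Decimal check:
  0100100100000111 = 16384 + 2048 + 256 + 4 + 2 + 1 = 18695
  0101111101101000 = 16384 + 4096 + 2048 + 1024 + 512 + 256 + 64 + 32 + 8 = 24424
  18695 + 24424 = 43119, and 01010100001101111 = 32768 + 8192 + 2048 + 64 + 32 + 8 + 4 + 2 + 1 = 43119 ✓



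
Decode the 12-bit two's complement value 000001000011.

Binary: 000001000011
Sign bit: 0 (non-negative)
Read directly as an unsigned value:
000001000011 = 64 + 2 + 1 = 67
Value: 67



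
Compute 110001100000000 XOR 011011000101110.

XOR: 1 when bits differ
  110001100000000
^ 011011000101110
-----------------
  101010100101110
Decimal: 25344 ^ 13870 = 21806



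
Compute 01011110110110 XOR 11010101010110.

XOR: 1 when bits differ
  01011110110110
^ 11010101010110
----------------
  10001011100000
Decimal: 6070 ^ 13654 = 8928



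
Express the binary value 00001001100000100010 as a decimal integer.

Sum of powers of 2 for each 1-bit:
2^1 + 2^5 + 2^11 + 2^12 + 2^15
= 2 + 32 + 2048 + 4096 + 32768
= 38946



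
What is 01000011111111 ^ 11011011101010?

XOR: 1 when bits differ
  01000011111111
^ 11011011101010
----------------
  10011000010101
Decimal: 4351 ^ 14058 = 9749



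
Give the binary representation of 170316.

Using repeated division by 2:
170316 ÷ 2 = 85158 remainder 0
85158 ÷ 2 = 42579 remainder 0
42579 ÷ 2 = 21289 remainder 1
21289 ÷ 2 = 10644 remainder 1
10644 ÷ 2 = 5322 remainder 0
5322 ÷ 2 = 2661 remainder 0
2661 ÷ 2 = 1330 remainder 1
1330 ÷ 2 = 665 remainder 0
665 ÷ 2 = 332 remainder 1
332 ÷ 2 = 166 remainder 0
166 ÷ 2 = 83 remainder 0
83 ÷ 2 = 41 remainder 1
41 ÷ 2 = 20 remainder 1
20 ÷ 2 = 10 remainder 0
10 ÷ 2 = 5 remainder 0
5 ÷ 2 = 2 remainder 1
2 ÷ 2 = 1 remainder 0
1 ÷ 2 = 0 remainder 1
Reading remainders bottom to top: 101001100101001100



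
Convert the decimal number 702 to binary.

Using repeated division by 2:
702 ÷ 2 = 351 remainder 0
351 ÷ 2 = 175 remainder 1
175 ÷ 2 = 87 remainder 1
87 ÷ 2 = 43 remainder 1
43 ÷ 2 = 21 remainder 1
21 ÷ 2 = 10 remainder 1
10 ÷ 2 = 5 remainder 0
5 ÷ 2 = 2 remainder 1
2 ÷ 2 = 1 remainder 0
1 ÷ 2 = 0 remainder 1
Reading remainders bottom to top: 1010111110



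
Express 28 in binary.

Using repeated division by 2:
28 ÷ 2 = 14 remainder 0
14 ÷ 2 = 7 remainder 0
7 ÷ 2 = 3 remainder 1
3 ÷ 2 = 1 remainder 1
1 ÷ 2 = 0 remainder 1
Reading remainders bottom to top: 11100



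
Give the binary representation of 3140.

Using repeated division by 2:
3140 ÷ 2 = 1570 remainder 0
1570 ÷ 2 = 785 remainder 0
785 ÷ 2 = 392 remainder 1
392 ÷ 2 = 196 remainder 0
196 ÷ 2 = 98 remainder 0
98 ÷ 2 = 49 remainder 0
49 ÷ 2 = 24 remainder 1
24 ÷ 2 = 12 remainder 0
12 ÷ 2 = 6 remainder 0
6 ÷ 2 = 3 remainder 0
3 ÷ 2 = 1 remainder 1
1 ÷ 2 = 0 remainder 1
Reading remainders bottom to top: 110001000100



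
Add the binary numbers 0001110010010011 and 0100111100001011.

Add column by column from the right: bit + bit + carry-in; write the sum mod 2, carry 1 when the sum is 2 or 3.
carry:  0011100000000110
        0001110010010011
+       0100111100001011
------------------------
       00110101110011110
(the carry out of the leftmost column, 0, becomes the leading bit)
Decimal check:
  0001110010010011 = 4096 + 2048 + 1024 + 128 + 16 + 2 + 1 = 7315
  0100111100001011 = 16384 + 2048 + 1024 + 512 + 256 + 8 + 2 + 1 = 20235
  7315 + 20235 = 27550, and 00110101110011110 = 16384 + 8192 + 2048 + 512 + 256 + 128 + 16 + 8 + 4 + 2 = 27550 ✓



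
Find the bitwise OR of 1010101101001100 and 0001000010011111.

OR: 1 when either bit is 1
  1010101101001100
| 0001000010011111
------------------
  1011101111011111
Decimal: 43852 | 4255 = 48095



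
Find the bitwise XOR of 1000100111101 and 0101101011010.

XOR: 1 when bits differ
  1000100111101
^ 0101101011010
---------------
  1101001100111
Decimal: 4413 ^ 2906 = 6759

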